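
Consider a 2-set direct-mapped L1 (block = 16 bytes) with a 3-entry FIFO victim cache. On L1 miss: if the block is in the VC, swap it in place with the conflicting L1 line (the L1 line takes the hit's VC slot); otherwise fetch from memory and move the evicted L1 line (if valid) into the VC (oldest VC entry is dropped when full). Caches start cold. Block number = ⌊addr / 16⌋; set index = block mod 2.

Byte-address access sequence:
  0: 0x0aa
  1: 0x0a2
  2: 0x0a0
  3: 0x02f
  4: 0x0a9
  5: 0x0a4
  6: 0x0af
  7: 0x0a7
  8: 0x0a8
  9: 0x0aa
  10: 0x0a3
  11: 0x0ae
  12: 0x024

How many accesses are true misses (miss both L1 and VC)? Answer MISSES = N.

0: 0xaa (blk 10, set 0) → MISS  vc=[]
1: 0xa2 (blk 10, set 0) → L1-HIT  vc=[]
2: 0xa0 (blk 10, set 0) → L1-HIT  vc=[]
3: 0x2f (blk 2, set 0) → MISS  vc=[10]
4: 0xa9 (blk 10, set 0) → VC-HIT  vc=[2]
5: 0xa4 (blk 10, set 0) → L1-HIT  vc=[2]
6: 0xaf (blk 10, set 0) → L1-HIT  vc=[2]
7: 0xa7 (blk 10, set 0) → L1-HIT  vc=[2]
8: 0xa8 (blk 10, set 0) → L1-HIT  vc=[2]
9: 0xaa (blk 10, set 0) → L1-HIT  vc=[2]
10: 0xa3 (blk 10, set 0) → L1-HIT  vc=[2]
11: 0xae (blk 10, set 0) → L1-HIT  vc=[2]
12: 0x24 (blk 2, set 0) → VC-HIT  vc=[10]

MISSES = 2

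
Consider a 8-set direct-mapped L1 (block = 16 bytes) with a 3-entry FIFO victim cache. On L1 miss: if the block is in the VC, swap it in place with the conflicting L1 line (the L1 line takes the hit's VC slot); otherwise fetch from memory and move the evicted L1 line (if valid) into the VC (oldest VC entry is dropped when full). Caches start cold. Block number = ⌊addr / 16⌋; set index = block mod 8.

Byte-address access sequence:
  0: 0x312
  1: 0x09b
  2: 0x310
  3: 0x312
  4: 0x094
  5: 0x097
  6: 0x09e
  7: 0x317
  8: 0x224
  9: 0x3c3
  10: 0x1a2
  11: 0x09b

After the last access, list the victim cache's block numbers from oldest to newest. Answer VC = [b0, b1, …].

0: 0x312 (blk 49, set 1) → MISS  vc=[]
1: 0x9b (blk 9, set 1) → MISS  vc=[49]
2: 0x310 (blk 49, set 1) → VC-HIT  vc=[9]
3: 0x312 (blk 49, set 1) → L1-HIT  vc=[9]
4: 0x94 (blk 9, set 1) → VC-HIT  vc=[49]
5: 0x97 (blk 9, set 1) → L1-HIT  vc=[49]
6: 0x9e (blk 9, set 1) → L1-HIT  vc=[49]
7: 0x317 (blk 49, set 1) → VC-HIT  vc=[9]
8: 0x224 (blk 34, set 2) → MISS  vc=[9]
9: 0x3c3 (blk 60, set 4) → MISS  vc=[9]
10: 0x1a2 (blk 26, set 2) → MISS  vc=[9, 34]
11: 0x9b (blk 9, set 1) → VC-HIT  vc=[49, 34]

VC = [49, 34]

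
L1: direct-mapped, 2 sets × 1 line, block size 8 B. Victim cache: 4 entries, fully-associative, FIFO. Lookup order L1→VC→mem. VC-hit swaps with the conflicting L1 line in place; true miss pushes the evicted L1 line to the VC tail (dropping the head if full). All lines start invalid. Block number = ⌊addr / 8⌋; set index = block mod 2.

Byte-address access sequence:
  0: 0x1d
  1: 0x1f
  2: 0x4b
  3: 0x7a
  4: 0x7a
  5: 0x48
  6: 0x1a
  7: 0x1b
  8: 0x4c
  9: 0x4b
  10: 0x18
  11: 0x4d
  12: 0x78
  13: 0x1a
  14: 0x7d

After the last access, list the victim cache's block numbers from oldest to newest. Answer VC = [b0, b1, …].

0: 0x1d (blk 3, set 1) → MISS  vc=[]
1: 0x1f (blk 3, set 1) → L1-HIT  vc=[]
2: 0x4b (blk 9, set 1) → MISS  vc=[3]
3: 0x7a (blk 15, set 1) → MISS  vc=[3, 9]
4: 0x7a (blk 15, set 1) → L1-HIT  vc=[3, 9]
5: 0x48 (blk 9, set 1) → VC-HIT  vc=[3, 15]
6: 0x1a (blk 3, set 1) → VC-HIT  vc=[9, 15]
7: 0x1b (blk 3, set 1) → L1-HIT  vc=[9, 15]
8: 0x4c (blk 9, set 1) → VC-HIT  vc=[3, 15]
9: 0x4b (blk 9, set 1) → L1-HIT  vc=[3, 15]
10: 0x18 (blk 3, set 1) → VC-HIT  vc=[9, 15]
11: 0x4d (blk 9, set 1) → VC-HIT  vc=[3, 15]
12: 0x78 (blk 15, set 1) → VC-HIT  vc=[3, 9]
13: 0x1a (blk 3, set 1) → VC-HIT  vc=[15, 9]
14: 0x7d (blk 15, set 1) → VC-HIT  vc=[3, 9]

VC = [3, 9]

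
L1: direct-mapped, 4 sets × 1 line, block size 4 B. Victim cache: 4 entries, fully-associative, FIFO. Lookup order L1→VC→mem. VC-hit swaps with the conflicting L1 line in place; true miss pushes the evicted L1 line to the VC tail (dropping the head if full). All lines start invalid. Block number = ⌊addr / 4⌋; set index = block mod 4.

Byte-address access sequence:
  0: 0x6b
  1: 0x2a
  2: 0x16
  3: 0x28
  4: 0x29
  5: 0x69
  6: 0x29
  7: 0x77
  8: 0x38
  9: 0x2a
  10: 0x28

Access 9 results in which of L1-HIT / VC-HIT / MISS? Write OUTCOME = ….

OUTCOME = VC-HIT

#0 0x6b→b26/s2 MISS; vc=[]
#1 0x2a→b10/s2 MISS; vc=[26]
#2 0x16→b5/s1 MISS; vc=[26]
#3 0x28→b10/s2 L1-HIT; vc=[26]
#4 0x29→b10/s2 L1-HIT; vc=[26]
#5 0x69→b26/s2 VC-HIT; vc=[10]
#6 0x29→b10/s2 VC-HIT; vc=[26]
#7 0x77→b29/s1 MISS; vc=[26,5]
#8 0x38→b14/s2 MISS; vc=[26,5,10]
#9 0x2a→b10/s2 VC-HIT; vc=[26,5,14]
#10 0x28→b10/s2 L1-HIT; vc=[26,5,14]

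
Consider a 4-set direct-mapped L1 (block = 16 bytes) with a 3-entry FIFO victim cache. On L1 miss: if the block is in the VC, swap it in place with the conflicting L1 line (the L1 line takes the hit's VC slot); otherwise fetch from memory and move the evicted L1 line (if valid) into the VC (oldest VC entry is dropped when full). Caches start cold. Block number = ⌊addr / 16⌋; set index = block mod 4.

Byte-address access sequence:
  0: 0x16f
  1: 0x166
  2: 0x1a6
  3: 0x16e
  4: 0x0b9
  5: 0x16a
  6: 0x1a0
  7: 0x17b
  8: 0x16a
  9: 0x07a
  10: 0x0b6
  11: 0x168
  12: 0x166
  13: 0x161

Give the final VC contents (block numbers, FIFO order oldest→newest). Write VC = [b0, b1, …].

VC = [26, 7, 23]

#0 0x16f→b22/s2 MISS; vc=[]
#1 0x166→b22/s2 L1-HIT; vc=[]
#2 0x1a6→b26/s2 MISS; vc=[22]
#3 0x16e→b22/s2 VC-HIT; vc=[26]
#4 0xb9→b11/s3 MISS; vc=[26]
#5 0x16a→b22/s2 L1-HIT; vc=[26]
#6 0x1a0→b26/s2 VC-HIT; vc=[22]
#7 0x17b→b23/s3 MISS; vc=[22,11]
#8 0x16a→b22/s2 VC-HIT; vc=[26,11]
#9 0x7a→b7/s3 MISS; vc=[26,11,23]
#10 0xb6→b11/s3 VC-HIT; vc=[26,7,23]
#11 0x168→b22/s2 L1-HIT; vc=[26,7,23]
#12 0x166→b22/s2 L1-HIT; vc=[26,7,23]
#13 0x161→b22/s2 L1-HIT; vc=[26,7,23]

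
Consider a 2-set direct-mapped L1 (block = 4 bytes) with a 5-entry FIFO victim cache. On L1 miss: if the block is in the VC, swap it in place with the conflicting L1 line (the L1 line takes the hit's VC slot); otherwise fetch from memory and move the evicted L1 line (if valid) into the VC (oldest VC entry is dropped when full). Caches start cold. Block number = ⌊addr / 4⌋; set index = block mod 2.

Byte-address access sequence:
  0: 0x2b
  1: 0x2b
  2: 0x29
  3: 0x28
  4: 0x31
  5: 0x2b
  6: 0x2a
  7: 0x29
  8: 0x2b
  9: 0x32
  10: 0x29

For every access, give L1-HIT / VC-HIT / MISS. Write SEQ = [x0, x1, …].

SEQ = [MISS, L1-HIT, L1-HIT, L1-HIT, MISS, VC-HIT, L1-HIT, L1-HIT, L1-HIT, VC-HIT, VC-HIT]

0: 0x2b (blk 10, set 0) → MISS  vc=[]
1: 0x2b (blk 10, set 0) → L1-HIT  vc=[]
2: 0x29 (blk 10, set 0) → L1-HIT  vc=[]
3: 0x28 (blk 10, set 0) → L1-HIT  vc=[]
4: 0x31 (blk 12, set 0) → MISS  vc=[10]
5: 0x2b (blk 10, set 0) → VC-HIT  vc=[12]
6: 0x2a (blk 10, set 0) → L1-HIT  vc=[12]
7: 0x29 (blk 10, set 0) → L1-HIT  vc=[12]
8: 0x2b (blk 10, set 0) → L1-HIT  vc=[12]
9: 0x32 (blk 12, set 0) → VC-HIT  vc=[10]
10: 0x29 (blk 10, set 0) → VC-HIT  vc=[12]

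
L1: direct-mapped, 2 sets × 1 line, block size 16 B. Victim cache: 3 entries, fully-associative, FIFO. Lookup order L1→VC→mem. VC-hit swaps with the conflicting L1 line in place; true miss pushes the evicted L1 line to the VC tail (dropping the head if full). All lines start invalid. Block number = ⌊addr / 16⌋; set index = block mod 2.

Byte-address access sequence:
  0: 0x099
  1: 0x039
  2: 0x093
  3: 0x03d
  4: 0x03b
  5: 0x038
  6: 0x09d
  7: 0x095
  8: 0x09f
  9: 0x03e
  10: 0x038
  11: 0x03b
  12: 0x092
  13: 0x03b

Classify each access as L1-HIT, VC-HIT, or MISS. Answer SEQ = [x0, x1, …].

0: 0x99 (blk 9, set 1) → MISS  vc=[]
1: 0x39 (blk 3, set 1) → MISS  vc=[9]
2: 0x93 (blk 9, set 1) → VC-HIT  vc=[3]
3: 0x3d (blk 3, set 1) → VC-HIT  vc=[9]
4: 0x3b (blk 3, set 1) → L1-HIT  vc=[9]
5: 0x38 (blk 3, set 1) → L1-HIT  vc=[9]
6: 0x9d (blk 9, set 1) → VC-HIT  vc=[3]
7: 0x95 (blk 9, set 1) → L1-HIT  vc=[3]
8: 0x9f (blk 9, set 1) → L1-HIT  vc=[3]
9: 0x3e (blk 3, set 1) → VC-HIT  vc=[9]
10: 0x38 (blk 3, set 1) → L1-HIT  vc=[9]
11: 0x3b (blk 3, set 1) → L1-HIT  vc=[9]
12: 0x92 (blk 9, set 1) → VC-HIT  vc=[3]
13: 0x3b (blk 3, set 1) → VC-HIT  vc=[9]

SEQ = [MISS, MISS, VC-HIT, VC-HIT, L1-HIT, L1-HIT, VC-HIT, L1-HIT, L1-HIT, VC-HIT, L1-HIT, L1-HIT, VC-HIT, VC-HIT]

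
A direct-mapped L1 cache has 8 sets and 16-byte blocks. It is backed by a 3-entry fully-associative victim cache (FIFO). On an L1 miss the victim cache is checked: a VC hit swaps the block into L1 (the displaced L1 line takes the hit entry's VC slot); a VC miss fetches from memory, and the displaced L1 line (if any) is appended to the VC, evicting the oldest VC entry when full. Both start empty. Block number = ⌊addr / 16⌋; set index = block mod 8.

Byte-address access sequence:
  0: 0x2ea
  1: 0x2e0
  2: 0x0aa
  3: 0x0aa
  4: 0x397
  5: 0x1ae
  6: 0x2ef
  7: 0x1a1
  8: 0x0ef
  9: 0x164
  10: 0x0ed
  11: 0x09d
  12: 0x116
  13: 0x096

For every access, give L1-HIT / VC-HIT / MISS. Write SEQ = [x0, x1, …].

  [0] addr=0x2ea blk=46 s=6: MISS | VC []
  [1] addr=0x2e0 blk=46 s=6: L1-HIT | VC []
  [2] addr=0xaa blk=10 s=2: MISS | VC []
  [3] addr=0xaa blk=10 s=2: L1-HIT | VC []
  [4] addr=0x397 blk=57 s=1: MISS | VC []
  [5] addr=0x1ae blk=26 s=2: MISS | VC [10]
  [6] addr=0x2ef blk=46 s=6: L1-HIT | VC [10]
  [7] addr=0x1a1 blk=26 s=2: L1-HIT | VC [10]
  [8] addr=0xef blk=14 s=6: MISS | VC [10, 46]
  [9] addr=0x164 blk=22 s=6: MISS | VC [10, 46, 14]
  [10] addr=0xed blk=14 s=6: VC-HIT | VC [10, 46, 22]
  [11] addr=0x9d blk=9 s=1: MISS | VC [46, 22, 57]
  [12] addr=0x116 blk=17 s=1: MISS | VC [22, 57, 9]
  [13] addr=0x96 blk=9 s=1: VC-HIT | VC [22, 57, 17]

SEQ = [MISS, L1-HIT, MISS, L1-HIT, MISS, MISS, L1-HIT, L1-HIT, MISS, MISS, VC-HIT, MISS, MISS, VC-HIT]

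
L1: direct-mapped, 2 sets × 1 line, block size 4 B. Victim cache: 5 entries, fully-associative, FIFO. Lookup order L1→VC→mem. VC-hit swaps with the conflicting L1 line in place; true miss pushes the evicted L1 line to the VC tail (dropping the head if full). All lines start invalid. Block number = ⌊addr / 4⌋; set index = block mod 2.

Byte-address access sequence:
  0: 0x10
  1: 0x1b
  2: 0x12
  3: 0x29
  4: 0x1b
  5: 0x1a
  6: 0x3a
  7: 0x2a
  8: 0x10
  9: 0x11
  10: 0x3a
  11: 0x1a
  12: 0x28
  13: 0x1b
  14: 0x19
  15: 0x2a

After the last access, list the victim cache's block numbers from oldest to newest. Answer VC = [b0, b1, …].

#0 0x10→b4/s0 MISS; vc=[]
#1 0x1b→b6/s0 MISS; vc=[4]
#2 0x12→b4/s0 VC-HIT; vc=[6]
#3 0x29→b10/s0 MISS; vc=[6,4]
#4 0x1b→b6/s0 VC-HIT; vc=[10,4]
#5 0x1a→b6/s0 L1-HIT; vc=[10,4]
#6 0x3a→b14/s0 MISS; vc=[10,4,6]
#7 0x2a→b10/s0 VC-HIT; vc=[14,4,6]
#8 0x10→b4/s0 VC-HIT; vc=[14,10,6]
#9 0x11→b4/s0 L1-HIT; vc=[14,10,6]
#10 0x3a→b14/s0 VC-HIT; vc=[4,10,6]
#11 0x1a→b6/s0 VC-HIT; vc=[4,10,14]
#12 0x28→b10/s0 VC-HIT; vc=[4,6,14]
#13 0x1b→b6/s0 VC-HIT; vc=[4,10,14]
#14 0x19→b6/s0 L1-HIT; vc=[4,10,14]
#15 0x2a→b10/s0 VC-HIT; vc=[4,6,14]

VC = [4, 6, 14]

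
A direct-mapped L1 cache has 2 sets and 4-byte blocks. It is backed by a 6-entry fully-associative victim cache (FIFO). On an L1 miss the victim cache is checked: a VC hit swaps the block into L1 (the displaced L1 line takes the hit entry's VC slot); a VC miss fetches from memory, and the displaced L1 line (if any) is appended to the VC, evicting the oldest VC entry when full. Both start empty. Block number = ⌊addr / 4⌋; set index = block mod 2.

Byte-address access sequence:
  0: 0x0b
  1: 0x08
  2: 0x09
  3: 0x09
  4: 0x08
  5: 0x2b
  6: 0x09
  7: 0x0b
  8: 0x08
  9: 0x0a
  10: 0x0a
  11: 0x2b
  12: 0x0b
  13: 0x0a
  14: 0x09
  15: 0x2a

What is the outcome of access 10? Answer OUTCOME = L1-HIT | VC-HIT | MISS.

0: 0xb (blk 2, set 0) → MISS  vc=[]
1: 0x8 (blk 2, set 0) → L1-HIT  vc=[]
2: 0x9 (blk 2, set 0) → L1-HIT  vc=[]
3: 0x9 (blk 2, set 0) → L1-HIT  vc=[]
4: 0x8 (blk 2, set 0) → L1-HIT  vc=[]
5: 0x2b (blk 10, set 0) → MISS  vc=[2]
6: 0x9 (blk 2, set 0) → VC-HIT  vc=[10]
7: 0xb (blk 2, set 0) → L1-HIT  vc=[10]
8: 0x8 (blk 2, set 0) → L1-HIT  vc=[10]
9: 0xa (blk 2, set 0) → L1-HIT  vc=[10]
10: 0xa (blk 2, set 0) → L1-HIT  vc=[10]
11: 0x2b (blk 10, set 0) → VC-HIT  vc=[2]
12: 0xb (blk 2, set 0) → VC-HIT  vc=[10]
13: 0xa (blk 2, set 0) → L1-HIT  vc=[10]
14: 0x9 (blk 2, set 0) → L1-HIT  vc=[10]
15: 0x2a (blk 10, set 0) → VC-HIT  vc=[2]

OUTCOME = L1-HIT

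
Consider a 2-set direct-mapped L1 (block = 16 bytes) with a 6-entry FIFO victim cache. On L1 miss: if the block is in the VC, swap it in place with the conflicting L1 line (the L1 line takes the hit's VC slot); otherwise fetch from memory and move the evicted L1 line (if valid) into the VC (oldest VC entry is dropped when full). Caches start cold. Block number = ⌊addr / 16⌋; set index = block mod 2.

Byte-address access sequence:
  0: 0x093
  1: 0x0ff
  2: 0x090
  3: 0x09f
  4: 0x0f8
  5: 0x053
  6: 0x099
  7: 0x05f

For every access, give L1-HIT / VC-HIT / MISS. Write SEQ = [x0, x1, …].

#0 0x93→b9/s1 MISS; vc=[]
#1 0xff→b15/s1 MISS; vc=[9]
#2 0x90→b9/s1 VC-HIT; vc=[15]
#3 0x9f→b9/s1 L1-HIT; vc=[15]
#4 0xf8→b15/s1 VC-HIT; vc=[9]
#5 0x53→b5/s1 MISS; vc=[9,15]
#6 0x99→b9/s1 VC-HIT; vc=[5,15]
#7 0x5f→b5/s1 VC-HIT; vc=[9,15]

SEQ = [MISS, MISS, VC-HIT, L1-HIT, VC-HIT, MISS, VC-HIT, VC-HIT]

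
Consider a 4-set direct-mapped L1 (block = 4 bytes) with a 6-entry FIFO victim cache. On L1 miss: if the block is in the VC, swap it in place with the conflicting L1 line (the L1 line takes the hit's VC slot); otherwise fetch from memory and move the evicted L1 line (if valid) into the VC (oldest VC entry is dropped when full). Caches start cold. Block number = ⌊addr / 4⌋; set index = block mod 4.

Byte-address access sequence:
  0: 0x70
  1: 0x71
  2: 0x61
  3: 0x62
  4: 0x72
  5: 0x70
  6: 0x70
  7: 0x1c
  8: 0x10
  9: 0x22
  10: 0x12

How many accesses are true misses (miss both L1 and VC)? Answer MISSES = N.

MISSES = 5

0: 0x70 (blk 28, set 0) → MISS  vc=[]
1: 0x71 (blk 28, set 0) → L1-HIT  vc=[]
2: 0x61 (blk 24, set 0) → MISS  vc=[28]
3: 0x62 (blk 24, set 0) → L1-HIT  vc=[28]
4: 0x72 (blk 28, set 0) → VC-HIT  vc=[24]
5: 0x70 (blk 28, set 0) → L1-HIT  vc=[24]
6: 0x70 (blk 28, set 0) → L1-HIT  vc=[24]
7: 0x1c (blk 7, set 3) → MISS  vc=[24]
8: 0x10 (blk 4, set 0) → MISS  vc=[24, 28]
9: 0x22 (blk 8, set 0) → MISS  vc=[24, 28, 4]
10: 0x12 (blk 4, set 0) → VC-HIT  vc=[24, 28, 8]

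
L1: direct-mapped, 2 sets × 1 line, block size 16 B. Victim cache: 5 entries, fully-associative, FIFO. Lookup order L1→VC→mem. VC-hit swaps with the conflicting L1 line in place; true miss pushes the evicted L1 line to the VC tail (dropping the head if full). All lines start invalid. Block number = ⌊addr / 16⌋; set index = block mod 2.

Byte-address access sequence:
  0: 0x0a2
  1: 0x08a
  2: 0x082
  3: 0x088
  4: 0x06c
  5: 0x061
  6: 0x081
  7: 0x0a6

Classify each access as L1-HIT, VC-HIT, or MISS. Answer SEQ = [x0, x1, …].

  [0] addr=0xa2 blk=10 s=0: MISS | VC []
  [1] addr=0x8a blk=8 s=0: MISS | VC [10]
  [2] addr=0x82 blk=8 s=0: L1-HIT | VC [10]
  [3] addr=0x88 blk=8 s=0: L1-HIT | VC [10]
  [4] addr=0x6c blk=6 s=0: MISS | VC [10, 8]
  [5] addr=0x61 blk=6 s=0: L1-HIT | VC [10, 8]
  [6] addr=0x81 blk=8 s=0: VC-HIT | VC [10, 6]
  [7] addr=0xa6 blk=10 s=0: VC-HIT | VC [8, 6]

SEQ = [MISS, MISS, L1-HIT, L1-HIT, MISS, L1-HIT, VC-HIT, VC-HIT]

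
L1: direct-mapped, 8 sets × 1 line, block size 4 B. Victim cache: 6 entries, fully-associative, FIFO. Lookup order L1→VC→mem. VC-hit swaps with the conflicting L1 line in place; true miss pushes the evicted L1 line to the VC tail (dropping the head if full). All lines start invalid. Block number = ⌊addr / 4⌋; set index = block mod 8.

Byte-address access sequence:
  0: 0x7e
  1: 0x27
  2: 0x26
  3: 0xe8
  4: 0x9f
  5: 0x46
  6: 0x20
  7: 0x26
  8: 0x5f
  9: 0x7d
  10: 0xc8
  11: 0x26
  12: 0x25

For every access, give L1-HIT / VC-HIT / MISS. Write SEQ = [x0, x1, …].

SEQ = [MISS, MISS, L1-HIT, MISS, MISS, MISS, MISS, VC-HIT, MISS, VC-HIT, MISS, L1-HIT, L1-HIT]

0: 0x7e (blk 31, set 7) → MISS  vc=[]
1: 0x27 (blk 9, set 1) → MISS  vc=[]
2: 0x26 (blk 9, set 1) → L1-HIT  vc=[]
3: 0xe8 (blk 58, set 2) → MISS  vc=[]
4: 0x9f (blk 39, set 7) → MISS  vc=[31]
5: 0x46 (blk 17, set 1) → MISS  vc=[31, 9]
6: 0x20 (blk 8, set 0) → MISS  vc=[31, 9]
7: 0x26 (blk 9, set 1) → VC-HIT  vc=[31, 17]
8: 0x5f (blk 23, set 7) → MISS  vc=[31, 17, 39]
9: 0x7d (blk 31, set 7) → VC-HIT  vc=[23, 17, 39]
10: 0xc8 (blk 50, set 2) → MISS  vc=[23, 17, 39, 58]
11: 0x26 (blk 9, set 1) → L1-HIT  vc=[23, 17, 39, 58]
12: 0x25 (blk 9, set 1) → L1-HIT  vc=[23, 17, 39, 58]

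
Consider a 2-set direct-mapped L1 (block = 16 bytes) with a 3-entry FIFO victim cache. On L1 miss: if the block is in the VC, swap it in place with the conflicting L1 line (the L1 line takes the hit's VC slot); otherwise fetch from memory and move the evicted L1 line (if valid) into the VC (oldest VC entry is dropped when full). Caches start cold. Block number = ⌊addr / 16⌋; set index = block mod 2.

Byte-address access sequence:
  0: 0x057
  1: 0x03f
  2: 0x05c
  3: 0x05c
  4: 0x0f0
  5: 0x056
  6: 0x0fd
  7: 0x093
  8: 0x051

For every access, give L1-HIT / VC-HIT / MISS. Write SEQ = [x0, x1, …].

SEQ = [MISS, MISS, VC-HIT, L1-HIT, MISS, VC-HIT, VC-HIT, MISS, VC-HIT]

  [0] addr=0x57 blk=5 s=1: MISS | VC []
  [1] addr=0x3f blk=3 s=1: MISS | VC [5]
  [2] addr=0x5c blk=5 s=1: VC-HIT | VC [3]
  [3] addr=0x5c blk=5 s=1: L1-HIT | VC [3]
  [4] addr=0xf0 blk=15 s=1: MISS | VC [3, 5]
  [5] addr=0x56 blk=5 s=1: VC-HIT | VC [3, 15]
  [6] addr=0xfd blk=15 s=1: VC-HIT | VC [3, 5]
  [7] addr=0x93 blk=9 s=1: MISS | VC [3, 5, 15]
  [8] addr=0x51 blk=5 s=1: VC-HIT | VC [3, 9, 15]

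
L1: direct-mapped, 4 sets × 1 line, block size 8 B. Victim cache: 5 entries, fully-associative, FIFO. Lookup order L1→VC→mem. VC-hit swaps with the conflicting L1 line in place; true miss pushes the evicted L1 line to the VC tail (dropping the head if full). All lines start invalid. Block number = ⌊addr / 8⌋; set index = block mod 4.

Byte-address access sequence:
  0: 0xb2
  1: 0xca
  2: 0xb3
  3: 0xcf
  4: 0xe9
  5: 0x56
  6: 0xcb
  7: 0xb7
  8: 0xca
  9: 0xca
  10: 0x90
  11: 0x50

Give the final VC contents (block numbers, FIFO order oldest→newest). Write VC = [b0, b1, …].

#0 0xb2→b22/s2 MISS; vc=[]
#1 0xca→b25/s1 MISS; vc=[]
#2 0xb3→b22/s2 L1-HIT; vc=[]
#3 0xcf→b25/s1 L1-HIT; vc=[]
#4 0xe9→b29/s1 MISS; vc=[25]
#5 0x56→b10/s2 MISS; vc=[25,22]
#6 0xcb→b25/s1 VC-HIT; vc=[29,22]
#7 0xb7→b22/s2 VC-HIT; vc=[29,10]
#8 0xca→b25/s1 L1-HIT; vc=[29,10]
#9 0xca→b25/s1 L1-HIT; vc=[29,10]
#10 0x90→b18/s2 MISS; vc=[29,10,22]
#11 0x50→b10/s2 VC-HIT; vc=[29,18,22]

VC = [29, 18, 22]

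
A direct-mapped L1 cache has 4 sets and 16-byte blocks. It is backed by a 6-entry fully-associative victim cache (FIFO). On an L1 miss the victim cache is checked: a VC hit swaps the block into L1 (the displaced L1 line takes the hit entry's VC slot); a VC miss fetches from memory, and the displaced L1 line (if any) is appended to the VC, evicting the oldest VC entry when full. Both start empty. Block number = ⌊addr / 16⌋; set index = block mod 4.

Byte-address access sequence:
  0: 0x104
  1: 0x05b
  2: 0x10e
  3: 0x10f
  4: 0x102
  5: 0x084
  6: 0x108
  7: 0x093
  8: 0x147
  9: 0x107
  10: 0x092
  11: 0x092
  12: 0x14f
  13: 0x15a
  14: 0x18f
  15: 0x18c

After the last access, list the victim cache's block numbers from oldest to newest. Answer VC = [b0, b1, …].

VC = [8, 5, 16, 9, 20]

#0 0x104→b16/s0 MISS; vc=[]
#1 0x5b→b5/s1 MISS; vc=[]
#2 0x10e→b16/s0 L1-HIT; vc=[]
#3 0x10f→b16/s0 L1-HIT; vc=[]
#4 0x102→b16/s0 L1-HIT; vc=[]
#5 0x84→b8/s0 MISS; vc=[16]
#6 0x108→b16/s0 VC-HIT; vc=[8]
#7 0x93→b9/s1 MISS; vc=[8,5]
#8 0x147→b20/s0 MISS; vc=[8,5,16]
#9 0x107→b16/s0 VC-HIT; vc=[8,5,20]
#10 0x92→b9/s1 L1-HIT; vc=[8,5,20]
#11 0x92→b9/s1 L1-HIT; vc=[8,5,20]
#12 0x14f→b20/s0 VC-HIT; vc=[8,5,16]
#13 0x15a→b21/s1 MISS; vc=[8,5,16,9]
#14 0x18f→b24/s0 MISS; vc=[8,5,16,9,20]
#15 0x18c→b24/s0 L1-HIT; vc=[8,5,16,9,20]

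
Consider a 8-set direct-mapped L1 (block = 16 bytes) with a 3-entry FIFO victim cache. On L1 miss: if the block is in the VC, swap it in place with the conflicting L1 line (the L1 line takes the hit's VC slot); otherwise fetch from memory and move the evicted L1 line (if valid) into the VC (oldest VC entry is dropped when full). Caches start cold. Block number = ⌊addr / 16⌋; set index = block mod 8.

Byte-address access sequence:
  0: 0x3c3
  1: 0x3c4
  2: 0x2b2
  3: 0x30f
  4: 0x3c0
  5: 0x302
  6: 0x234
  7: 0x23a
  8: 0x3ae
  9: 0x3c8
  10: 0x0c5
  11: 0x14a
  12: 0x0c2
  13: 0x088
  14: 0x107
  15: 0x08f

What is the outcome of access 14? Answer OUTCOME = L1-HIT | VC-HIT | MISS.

#0 0x3c3→b60/s4 MISS; vc=[]
#1 0x3c4→b60/s4 L1-HIT; vc=[]
#2 0x2b2→b43/s3 MISS; vc=[]
#3 0x30f→b48/s0 MISS; vc=[]
#4 0x3c0→b60/s4 L1-HIT; vc=[]
#5 0x302→b48/s0 L1-HIT; vc=[]
#6 0x234→b35/s3 MISS; vc=[43]
#7 0x23a→b35/s3 L1-HIT; vc=[43]
#8 0x3ae→b58/s2 MISS; vc=[43]
#9 0x3c8→b60/s4 L1-HIT; vc=[43]
#10 0xc5→b12/s4 MISS; vc=[43,60]
#11 0x14a→b20/s4 MISS; vc=[43,60,12]
#12 0xc2→b12/s4 VC-HIT; vc=[43,60,20]
#13 0x88→b8/s0 MISS; vc=[60,20,48]
#14 0x107→b16/s0 MISS; vc=[20,48,8]
#15 0x8f→b8/s0 VC-HIT; vc=[20,48,16]

OUTCOME = MISS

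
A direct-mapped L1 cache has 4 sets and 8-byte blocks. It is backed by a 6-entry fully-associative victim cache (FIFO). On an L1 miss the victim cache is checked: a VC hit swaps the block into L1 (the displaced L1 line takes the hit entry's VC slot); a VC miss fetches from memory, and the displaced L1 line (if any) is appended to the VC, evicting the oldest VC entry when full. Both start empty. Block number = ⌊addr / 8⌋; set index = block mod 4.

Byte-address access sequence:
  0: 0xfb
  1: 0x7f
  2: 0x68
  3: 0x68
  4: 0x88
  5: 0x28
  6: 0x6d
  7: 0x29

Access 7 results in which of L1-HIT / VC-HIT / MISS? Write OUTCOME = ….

0: 0xfb (blk 31, set 3) → MISS  vc=[]
1: 0x7f (blk 15, set 3) → MISS  vc=[31]
2: 0x68 (blk 13, set 1) → MISS  vc=[31]
3: 0x68 (blk 13, set 1) → L1-HIT  vc=[31]
4: 0x88 (blk 17, set 1) → MISS  vc=[31, 13]
5: 0x28 (blk 5, set 1) → MISS  vc=[31, 13, 17]
6: 0x6d (blk 13, set 1) → VC-HIT  vc=[31, 5, 17]
7: 0x29 (blk 5, set 1) → VC-HIT  vc=[31, 13, 17]

OUTCOME = VC-HIT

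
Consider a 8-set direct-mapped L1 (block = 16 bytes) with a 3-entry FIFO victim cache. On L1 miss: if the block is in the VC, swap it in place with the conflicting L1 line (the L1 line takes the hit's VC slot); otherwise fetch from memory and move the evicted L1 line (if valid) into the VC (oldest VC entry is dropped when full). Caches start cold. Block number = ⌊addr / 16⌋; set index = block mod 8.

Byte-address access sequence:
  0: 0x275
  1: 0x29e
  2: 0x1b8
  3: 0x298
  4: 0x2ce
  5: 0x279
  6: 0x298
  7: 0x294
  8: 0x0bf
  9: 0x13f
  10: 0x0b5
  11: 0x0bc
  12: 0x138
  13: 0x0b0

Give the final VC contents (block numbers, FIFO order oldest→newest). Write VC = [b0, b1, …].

0: 0x275 (blk 39, set 7) → MISS  vc=[]
1: 0x29e (blk 41, set 1) → MISS  vc=[]
2: 0x1b8 (blk 27, set 3) → MISS  vc=[]
3: 0x298 (blk 41, set 1) → L1-HIT  vc=[]
4: 0x2ce (blk 44, set 4) → MISS  vc=[]
5: 0x279 (blk 39, set 7) → L1-HIT  vc=[]
6: 0x298 (blk 41, set 1) → L1-HIT  vc=[]
7: 0x294 (blk 41, set 1) → L1-HIT  vc=[]
8: 0xbf (blk 11, set 3) → MISS  vc=[27]
9: 0x13f (blk 19, set 3) → MISS  vc=[27, 11]
10: 0xb5 (blk 11, set 3) → VC-HIT  vc=[27, 19]
11: 0xbc (blk 11, set 3) → L1-HIT  vc=[27, 19]
12: 0x138 (blk 19, set 3) → VC-HIT  vc=[27, 11]
13: 0xb0 (blk 11, set 3) → VC-HIT  vc=[27, 19]

VC = [27, 19]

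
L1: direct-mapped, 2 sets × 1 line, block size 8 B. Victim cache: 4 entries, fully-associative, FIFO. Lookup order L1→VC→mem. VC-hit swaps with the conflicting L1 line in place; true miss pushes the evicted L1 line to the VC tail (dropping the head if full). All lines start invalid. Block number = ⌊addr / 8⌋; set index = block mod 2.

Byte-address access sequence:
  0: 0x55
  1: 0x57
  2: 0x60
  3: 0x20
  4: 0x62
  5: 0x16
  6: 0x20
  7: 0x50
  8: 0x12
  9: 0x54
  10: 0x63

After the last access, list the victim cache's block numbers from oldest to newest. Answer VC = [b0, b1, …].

VC = [4, 2, 10]

  [0] addr=0x55 blk=10 s=0: MISS | VC []
  [1] addr=0x57 blk=10 s=0: L1-HIT | VC []
  [2] addr=0x60 blk=12 s=0: MISS | VC [10]
  [3] addr=0x20 blk=4 s=0: MISS | VC [10, 12]
  [4] addr=0x62 blk=12 s=0: VC-HIT | VC [10, 4]
  [5] addr=0x16 blk=2 s=0: MISS | VC [10, 4, 12]
  [6] addr=0x20 blk=4 s=0: VC-HIT | VC [10, 2, 12]
  [7] addr=0x50 blk=10 s=0: VC-HIT | VC [4, 2, 12]
  [8] addr=0x12 blk=2 s=0: VC-HIT | VC [4, 10, 12]
  [9] addr=0x54 blk=10 s=0: VC-HIT | VC [4, 2, 12]
  [10] addr=0x63 blk=12 s=0: VC-HIT | VC [4, 2, 10]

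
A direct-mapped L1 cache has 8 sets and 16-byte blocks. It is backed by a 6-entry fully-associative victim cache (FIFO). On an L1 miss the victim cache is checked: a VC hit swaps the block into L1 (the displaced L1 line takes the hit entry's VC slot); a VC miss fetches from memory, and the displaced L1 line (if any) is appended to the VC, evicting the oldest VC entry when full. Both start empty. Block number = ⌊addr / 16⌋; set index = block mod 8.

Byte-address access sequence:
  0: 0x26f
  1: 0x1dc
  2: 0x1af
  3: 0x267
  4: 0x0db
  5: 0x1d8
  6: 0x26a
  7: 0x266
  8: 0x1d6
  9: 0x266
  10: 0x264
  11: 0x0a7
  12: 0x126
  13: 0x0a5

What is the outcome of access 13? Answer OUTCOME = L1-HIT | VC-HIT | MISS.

  [0] addr=0x26f blk=38 s=6: MISS | VC []
  [1] addr=0x1dc blk=29 s=5: MISS | VC []
  [2] addr=0x1af blk=26 s=2: MISS | VC []
  [3] addr=0x267 blk=38 s=6: L1-HIT | VC []
  [4] addr=0xdb blk=13 s=5: MISS | VC [29]
  [5] addr=0x1d8 blk=29 s=5: VC-HIT | VC [13]
  [6] addr=0x26a blk=38 s=6: L1-HIT | VC [13]
  [7] addr=0x266 blk=38 s=6: L1-HIT | VC [13]
  [8] addr=0x1d6 blk=29 s=5: L1-HIT | VC [13]
  [9] addr=0x266 blk=38 s=6: L1-HIT | VC [13]
  [10] addr=0x264 blk=38 s=6: L1-HIT | VC [13]
  [11] addr=0xa7 blk=10 s=2: MISS | VC [13, 26]
  [12] addr=0x126 blk=18 s=2: MISS | VC [13, 26, 10]
  [13] addr=0xa5 blk=10 s=2: VC-HIT | VC [13, 26, 18]

OUTCOME = VC-HIT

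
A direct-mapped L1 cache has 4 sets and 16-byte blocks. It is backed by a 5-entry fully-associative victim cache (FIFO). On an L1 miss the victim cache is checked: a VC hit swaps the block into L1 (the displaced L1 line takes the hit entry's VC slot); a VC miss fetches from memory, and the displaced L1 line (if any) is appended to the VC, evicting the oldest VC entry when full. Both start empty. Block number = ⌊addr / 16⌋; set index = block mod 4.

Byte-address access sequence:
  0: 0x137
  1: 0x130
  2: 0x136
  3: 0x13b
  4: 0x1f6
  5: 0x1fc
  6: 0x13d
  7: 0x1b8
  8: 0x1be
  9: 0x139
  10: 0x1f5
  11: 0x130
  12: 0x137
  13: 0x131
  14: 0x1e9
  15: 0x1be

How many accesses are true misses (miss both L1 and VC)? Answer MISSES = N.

MISSES = 4

  [0] addr=0x137 blk=19 s=3: MISS | VC []
  [1] addr=0x130 blk=19 s=3: L1-HIT | VC []
  [2] addr=0x136 blk=19 s=3: L1-HIT | VC []
  [3] addr=0x13b blk=19 s=3: L1-HIT | VC []
  [4] addr=0x1f6 blk=31 s=3: MISS | VC [19]
  [5] addr=0x1fc blk=31 s=3: L1-HIT | VC [19]
  [6] addr=0x13d blk=19 s=3: VC-HIT | VC [31]
  [7] addr=0x1b8 blk=27 s=3: MISS | VC [31, 19]
  [8] addr=0x1be blk=27 s=3: L1-HIT | VC [31, 19]
  [9] addr=0x139 blk=19 s=3: VC-HIT | VC [31, 27]
  [10] addr=0x1f5 blk=31 s=3: VC-HIT | VC [19, 27]
  [11] addr=0x130 blk=19 s=3: VC-HIT | VC [31, 27]
  [12] addr=0x137 blk=19 s=3: L1-HIT | VC [31, 27]
  [13] addr=0x131 blk=19 s=3: L1-HIT | VC [31, 27]
  [14] addr=0x1e9 blk=30 s=2: MISS | VC [31, 27]
  [15] addr=0x1be blk=27 s=3: VC-HIT | VC [31, 19]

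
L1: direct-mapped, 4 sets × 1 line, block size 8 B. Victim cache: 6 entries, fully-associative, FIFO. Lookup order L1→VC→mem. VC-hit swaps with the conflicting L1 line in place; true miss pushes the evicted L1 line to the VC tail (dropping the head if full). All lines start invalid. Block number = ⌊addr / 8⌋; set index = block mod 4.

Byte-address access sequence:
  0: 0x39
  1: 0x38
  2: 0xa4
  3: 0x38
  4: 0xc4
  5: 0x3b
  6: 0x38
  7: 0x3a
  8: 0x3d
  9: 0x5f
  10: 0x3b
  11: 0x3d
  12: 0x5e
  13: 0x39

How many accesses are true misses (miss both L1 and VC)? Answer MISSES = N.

MISSES = 4

#0 0x39→b7/s3 MISS; vc=[]
#1 0x38→b7/s3 L1-HIT; vc=[]
#2 0xa4→b20/s0 MISS; vc=[]
#3 0x38→b7/s3 L1-HIT; vc=[]
#4 0xc4→b24/s0 MISS; vc=[20]
#5 0x3b→b7/s3 L1-HIT; vc=[20]
#6 0x38→b7/s3 L1-HIT; vc=[20]
#7 0x3a→b7/s3 L1-HIT; vc=[20]
#8 0x3d→b7/s3 L1-HIT; vc=[20]
#9 0x5f→b11/s3 MISS; vc=[20,7]
#10 0x3b→b7/s3 VC-HIT; vc=[20,11]
#11 0x3d→b7/s3 L1-HIT; vc=[20,11]
#12 0x5e→b11/s3 VC-HIT; vc=[20,7]
#13 0x39→b7/s3 VC-HIT; vc=[20,11]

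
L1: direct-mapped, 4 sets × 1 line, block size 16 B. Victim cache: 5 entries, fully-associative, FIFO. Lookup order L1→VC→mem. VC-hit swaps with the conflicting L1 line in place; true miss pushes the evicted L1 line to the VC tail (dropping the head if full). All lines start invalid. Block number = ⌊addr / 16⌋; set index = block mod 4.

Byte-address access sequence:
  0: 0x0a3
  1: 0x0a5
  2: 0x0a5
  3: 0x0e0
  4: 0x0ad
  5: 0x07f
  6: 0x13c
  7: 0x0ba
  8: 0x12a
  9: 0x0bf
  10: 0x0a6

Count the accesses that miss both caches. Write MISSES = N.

0: 0xa3 (blk 10, set 2) → MISS  vc=[]
1: 0xa5 (blk 10, set 2) → L1-HIT  vc=[]
2: 0xa5 (blk 10, set 2) → L1-HIT  vc=[]
3: 0xe0 (blk 14, set 2) → MISS  vc=[10]
4: 0xad (blk 10, set 2) → VC-HIT  vc=[14]
5: 0x7f (blk 7, set 3) → MISS  vc=[14]
6: 0x13c (blk 19, set 3) → MISS  vc=[14, 7]
7: 0xba (blk 11, set 3) → MISS  vc=[14, 7, 19]
8: 0x12a (blk 18, set 2) → MISS  vc=[14, 7, 19, 10]
9: 0xbf (blk 11, set 3) → L1-HIT  vc=[14, 7, 19, 10]
10: 0xa6 (blk 10, set 2) → VC-HIT  vc=[14, 7, 19, 18]

MISSES = 6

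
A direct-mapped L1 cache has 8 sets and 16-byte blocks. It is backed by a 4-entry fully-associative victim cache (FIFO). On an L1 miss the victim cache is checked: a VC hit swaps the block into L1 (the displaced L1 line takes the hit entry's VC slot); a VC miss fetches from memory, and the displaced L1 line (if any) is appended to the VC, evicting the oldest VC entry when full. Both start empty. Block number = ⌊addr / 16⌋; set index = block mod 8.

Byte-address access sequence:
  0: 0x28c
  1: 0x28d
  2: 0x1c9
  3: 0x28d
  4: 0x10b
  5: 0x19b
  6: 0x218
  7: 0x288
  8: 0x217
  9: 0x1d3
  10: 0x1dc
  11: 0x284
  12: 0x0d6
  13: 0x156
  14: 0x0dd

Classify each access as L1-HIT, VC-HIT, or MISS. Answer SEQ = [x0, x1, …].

SEQ = [MISS, L1-HIT, MISS, L1-HIT, MISS, MISS, MISS, VC-HIT, L1-HIT, MISS, L1-HIT, L1-HIT, MISS, MISS, VC-HIT]

  [0] addr=0x28c blk=40 s=0: MISS | VC []
  [1] addr=0x28d blk=40 s=0: L1-HIT | VC []
  [2] addr=0x1c9 blk=28 s=4: MISS | VC []
  [3] addr=0x28d blk=40 s=0: L1-HIT | VC []
  [4] addr=0x10b blk=16 s=0: MISS | VC [40]
  [5] addr=0x19b blk=25 s=1: MISS | VC [40]
  [6] addr=0x218 blk=33 s=1: MISS | VC [40, 25]
  [7] addr=0x288 blk=40 s=0: VC-HIT | VC [16, 25]
  [8] addr=0x217 blk=33 s=1: L1-HIT | VC [16, 25]
  [9] addr=0x1d3 blk=29 s=5: MISS | VC [16, 25]
  [10] addr=0x1dc blk=29 s=5: L1-HIT | VC [16, 25]
  [11] addr=0x284 blk=40 s=0: L1-HIT | VC [16, 25]
  [12] addr=0xd6 blk=13 s=5: MISS | VC [16, 25, 29]
  [13] addr=0x156 blk=21 s=5: MISS | VC [16, 25, 29, 13]
  [14] addr=0xdd blk=13 s=5: VC-HIT | VC [16, 25, 29, 21]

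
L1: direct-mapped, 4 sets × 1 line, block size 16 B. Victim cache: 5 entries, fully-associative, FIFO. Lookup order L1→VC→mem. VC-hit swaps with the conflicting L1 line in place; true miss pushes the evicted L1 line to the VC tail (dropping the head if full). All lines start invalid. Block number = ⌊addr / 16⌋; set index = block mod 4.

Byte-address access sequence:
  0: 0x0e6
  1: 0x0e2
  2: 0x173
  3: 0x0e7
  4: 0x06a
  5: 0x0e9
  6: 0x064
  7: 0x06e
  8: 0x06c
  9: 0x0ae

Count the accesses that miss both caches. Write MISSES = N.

#0 0xe6→b14/s2 MISS; vc=[]
#1 0xe2→b14/s2 L1-HIT; vc=[]
#2 0x173→b23/s3 MISS; vc=[]
#3 0xe7→b14/s2 L1-HIT; vc=[]
#4 0x6a→b6/s2 MISS; vc=[14]
#5 0xe9→b14/s2 VC-HIT; vc=[6]
#6 0x64→b6/s2 VC-HIT; vc=[14]
#7 0x6e→b6/s2 L1-HIT; vc=[14]
#8 0x6c→b6/s2 L1-HIT; vc=[14]
#9 0xae→b10/s2 MISS; vc=[14,6]

MISSES = 4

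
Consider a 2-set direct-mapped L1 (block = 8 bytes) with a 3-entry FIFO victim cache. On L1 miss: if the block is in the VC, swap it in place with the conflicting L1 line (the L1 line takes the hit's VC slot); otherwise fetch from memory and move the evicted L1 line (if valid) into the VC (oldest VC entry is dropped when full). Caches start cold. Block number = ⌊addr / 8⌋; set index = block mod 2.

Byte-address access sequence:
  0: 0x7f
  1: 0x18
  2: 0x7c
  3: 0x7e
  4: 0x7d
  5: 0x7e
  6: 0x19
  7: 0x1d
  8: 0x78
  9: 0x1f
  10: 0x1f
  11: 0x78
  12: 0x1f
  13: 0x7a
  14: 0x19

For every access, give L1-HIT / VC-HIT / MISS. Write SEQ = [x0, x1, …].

  [0] addr=0x7f blk=15 s=1: MISS | VC []
  [1] addr=0x18 blk=3 s=1: MISS | VC [15]
  [2] addr=0x7c blk=15 s=1: VC-HIT | VC [3]
  [3] addr=0x7e blk=15 s=1: L1-HIT | VC [3]
  [4] addr=0x7d blk=15 s=1: L1-HIT | VC [3]
  [5] addr=0x7e blk=15 s=1: L1-HIT | VC [3]
  [6] addr=0x19 blk=3 s=1: VC-HIT | VC [15]
  [7] addr=0x1d blk=3 s=1: L1-HIT | VC [15]
  [8] addr=0x78 blk=15 s=1: VC-HIT | VC [3]
  [9] addr=0x1f blk=3 s=1: VC-HIT | VC [15]
  [10] addr=0x1f blk=3 s=1: L1-HIT | VC [15]
  [11] addr=0x78 blk=15 s=1: VC-HIT | VC [3]
  [12] addr=0x1f blk=3 s=1: VC-HIT | VC [15]
  [13] addr=0x7a blk=15 s=1: VC-HIT | VC [3]
  [14] addr=0x19 blk=3 s=1: VC-HIT | VC [15]

SEQ = [MISS, MISS, VC-HIT, L1-HIT, L1-HIT, L1-HIT, VC-HIT, L1-HIT, VC-HIT, VC-HIT, L1-HIT, VC-HIT, VC-HIT, VC-HIT, VC-HIT]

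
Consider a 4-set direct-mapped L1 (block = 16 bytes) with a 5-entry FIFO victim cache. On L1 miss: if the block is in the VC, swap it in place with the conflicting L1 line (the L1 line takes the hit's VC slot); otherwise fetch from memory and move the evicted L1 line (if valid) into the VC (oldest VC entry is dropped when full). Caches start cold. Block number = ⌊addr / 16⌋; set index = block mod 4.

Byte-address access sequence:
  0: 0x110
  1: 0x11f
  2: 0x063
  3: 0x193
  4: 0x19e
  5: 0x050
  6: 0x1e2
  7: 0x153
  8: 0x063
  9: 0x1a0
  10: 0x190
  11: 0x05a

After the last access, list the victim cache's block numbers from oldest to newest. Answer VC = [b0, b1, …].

VC = [17, 21, 30, 25, 6]

#0 0x110→b17/s1 MISS; vc=[]
#1 0x11f→b17/s1 L1-HIT; vc=[]
#2 0x63→b6/s2 MISS; vc=[]
#3 0x193→b25/s1 MISS; vc=[17]
#4 0x19e→b25/s1 L1-HIT; vc=[17]
#5 0x50→b5/s1 MISS; vc=[17,25]
#6 0x1e2→b30/s2 MISS; vc=[17,25,6]
#7 0x153→b21/s1 MISS; vc=[17,25,6,5]
#8 0x63→b6/s2 VC-HIT; vc=[17,25,30,5]
#9 0x1a0→b26/s2 MISS; vc=[17,25,30,5,6]
#10 0x190→b25/s1 VC-HIT; vc=[17,21,30,5,6]
#11 0x5a→b5/s1 VC-HIT; vc=[17,21,30,25,6]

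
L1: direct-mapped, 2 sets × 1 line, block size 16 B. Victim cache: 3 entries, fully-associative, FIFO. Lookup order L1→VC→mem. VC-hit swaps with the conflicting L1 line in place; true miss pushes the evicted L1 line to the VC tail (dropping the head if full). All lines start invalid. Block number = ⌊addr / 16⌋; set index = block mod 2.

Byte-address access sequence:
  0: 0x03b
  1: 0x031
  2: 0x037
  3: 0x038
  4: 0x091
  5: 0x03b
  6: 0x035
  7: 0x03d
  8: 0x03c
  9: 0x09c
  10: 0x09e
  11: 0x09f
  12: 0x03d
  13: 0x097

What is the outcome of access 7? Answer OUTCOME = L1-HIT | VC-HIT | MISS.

0: 0x3b (blk 3, set 1) → MISS  vc=[]
1: 0x31 (blk 3, set 1) → L1-HIT  vc=[]
2: 0x37 (blk 3, set 1) → L1-HIT  vc=[]
3: 0x38 (blk 3, set 1) → L1-HIT  vc=[]
4: 0x91 (blk 9, set 1) → MISS  vc=[3]
5: 0x3b (blk 3, set 1) → VC-HIT  vc=[9]
6: 0x35 (blk 3, set 1) → L1-HIT  vc=[9]
7: 0x3d (blk 3, set 1) → L1-HIT  vc=[9]
8: 0x3c (blk 3, set 1) → L1-HIT  vc=[9]
9: 0x9c (blk 9, set 1) → VC-HIT  vc=[3]
10: 0x9e (blk 9, set 1) → L1-HIT  vc=[3]
11: 0x9f (blk 9, set 1) → L1-HIT  vc=[3]
12: 0x3d (blk 3, set 1) → VC-HIT  vc=[9]
13: 0x97 (blk 9, set 1) → VC-HIT  vc=[3]

OUTCOME = L1-HIT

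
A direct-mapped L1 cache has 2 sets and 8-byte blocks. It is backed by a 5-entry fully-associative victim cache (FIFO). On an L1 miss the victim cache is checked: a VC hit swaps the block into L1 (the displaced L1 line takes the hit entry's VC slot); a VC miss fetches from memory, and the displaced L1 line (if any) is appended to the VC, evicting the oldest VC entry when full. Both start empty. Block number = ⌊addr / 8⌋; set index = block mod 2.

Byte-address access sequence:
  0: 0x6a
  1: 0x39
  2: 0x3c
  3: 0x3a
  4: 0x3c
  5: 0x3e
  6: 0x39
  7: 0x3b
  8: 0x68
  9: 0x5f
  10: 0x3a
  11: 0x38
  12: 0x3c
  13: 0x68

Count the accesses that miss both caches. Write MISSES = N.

MISSES = 3

0: 0x6a (blk 13, set 1) → MISS  vc=[]
1: 0x39 (blk 7, set 1) → MISS  vc=[13]
2: 0x3c (blk 7, set 1) → L1-HIT  vc=[13]
3: 0x3a (blk 7, set 1) → L1-HIT  vc=[13]
4: 0x3c (blk 7, set 1) → L1-HIT  vc=[13]
5: 0x3e (blk 7, set 1) → L1-HIT  vc=[13]
6: 0x39 (blk 7, set 1) → L1-HIT  vc=[13]
7: 0x3b (blk 7, set 1) → L1-HIT  vc=[13]
8: 0x68 (blk 13, set 1) → VC-HIT  vc=[7]
9: 0x5f (blk 11, set 1) → MISS  vc=[7, 13]
10: 0x3a (blk 7, set 1) → VC-HIT  vc=[11, 13]
11: 0x38 (blk 7, set 1) → L1-HIT  vc=[11, 13]
12: 0x3c (blk 7, set 1) → L1-HIT  vc=[11, 13]
13: 0x68 (blk 13, set 1) → VC-HIT  vc=[11, 7]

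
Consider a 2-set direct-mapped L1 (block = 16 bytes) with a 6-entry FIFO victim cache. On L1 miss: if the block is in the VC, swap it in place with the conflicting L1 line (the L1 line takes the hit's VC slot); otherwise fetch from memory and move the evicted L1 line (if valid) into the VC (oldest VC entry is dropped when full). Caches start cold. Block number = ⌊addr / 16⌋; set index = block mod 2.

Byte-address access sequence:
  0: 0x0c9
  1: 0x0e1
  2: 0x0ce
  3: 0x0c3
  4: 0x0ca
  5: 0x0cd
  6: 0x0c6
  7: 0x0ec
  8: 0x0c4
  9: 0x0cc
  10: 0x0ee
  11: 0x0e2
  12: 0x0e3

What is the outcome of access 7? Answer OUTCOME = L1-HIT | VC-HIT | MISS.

OUTCOME = VC-HIT

0: 0xc9 (blk 12, set 0) → MISS  vc=[]
1: 0xe1 (blk 14, set 0) → MISS  vc=[12]
2: 0xce (blk 12, set 0) → VC-HIT  vc=[14]
3: 0xc3 (blk 12, set 0) → L1-HIT  vc=[14]
4: 0xca (blk 12, set 0) → L1-HIT  vc=[14]
5: 0xcd (blk 12, set 0) → L1-HIT  vc=[14]
6: 0xc6 (blk 12, set 0) → L1-HIT  vc=[14]
7: 0xec (blk 14, set 0) → VC-HIT  vc=[12]
8: 0xc4 (blk 12, set 0) → VC-HIT  vc=[14]
9: 0xcc (blk 12, set 0) → L1-HIT  vc=[14]
10: 0xee (blk 14, set 0) → VC-HIT  vc=[12]
11: 0xe2 (blk 14, set 0) → L1-HIT  vc=[12]
12: 0xe3 (blk 14, set 0) → L1-HIT  vc=[12]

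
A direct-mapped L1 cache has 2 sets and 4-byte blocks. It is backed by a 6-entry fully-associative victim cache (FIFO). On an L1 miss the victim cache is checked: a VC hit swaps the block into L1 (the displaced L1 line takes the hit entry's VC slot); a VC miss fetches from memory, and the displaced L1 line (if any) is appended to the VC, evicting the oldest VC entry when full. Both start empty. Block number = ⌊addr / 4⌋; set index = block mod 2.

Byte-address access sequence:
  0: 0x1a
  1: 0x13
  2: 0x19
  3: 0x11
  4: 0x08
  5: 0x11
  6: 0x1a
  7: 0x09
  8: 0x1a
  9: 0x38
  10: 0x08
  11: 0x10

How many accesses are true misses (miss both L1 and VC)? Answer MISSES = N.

MISSES = 4

#0 0x1a→b6/s0 MISS; vc=[]
#1 0x13→b4/s0 MISS; vc=[6]
#2 0x19→b6/s0 VC-HIT; vc=[4]
#3 0x11→b4/s0 VC-HIT; vc=[6]
#4 0x8→b2/s0 MISS; vc=[6,4]
#5 0x11→b4/s0 VC-HIT; vc=[6,2]
#6 0x1a→b6/s0 VC-HIT; vc=[4,2]
#7 0x9→b2/s0 VC-HIT; vc=[4,6]
#8 0x1a→b6/s0 VC-HIT; vc=[4,2]
#9 0x38→b14/s0 MISS; vc=[4,2,6]
#10 0x8→b2/s0 VC-HIT; vc=[4,14,6]
#11 0x10→b4/s0 VC-HIT; vc=[2,14,6]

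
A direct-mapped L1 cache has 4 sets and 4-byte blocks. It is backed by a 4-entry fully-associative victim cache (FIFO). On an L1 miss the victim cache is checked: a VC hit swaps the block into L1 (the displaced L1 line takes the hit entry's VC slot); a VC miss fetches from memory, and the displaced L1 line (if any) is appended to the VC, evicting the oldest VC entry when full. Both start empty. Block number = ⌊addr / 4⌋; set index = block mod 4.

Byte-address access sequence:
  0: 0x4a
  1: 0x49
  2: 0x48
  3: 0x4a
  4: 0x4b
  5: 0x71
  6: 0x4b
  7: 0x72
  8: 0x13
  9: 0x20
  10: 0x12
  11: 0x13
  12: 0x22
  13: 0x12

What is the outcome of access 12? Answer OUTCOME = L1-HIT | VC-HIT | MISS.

OUTCOME = VC-HIT

#0 0x4a→b18/s2 MISS; vc=[]
#1 0x49→b18/s2 L1-HIT; vc=[]
#2 0x48→b18/s2 L1-HIT; vc=[]
#3 0x4a→b18/s2 L1-HIT; vc=[]
#4 0x4b→b18/s2 L1-HIT; vc=[]
#5 0x71→b28/s0 MISS; vc=[]
#6 0x4b→b18/s2 L1-HIT; vc=[]
#7 0x72→b28/s0 L1-HIT; vc=[]
#8 0x13→b4/s0 MISS; vc=[28]
#9 0x20→b8/s0 MISS; vc=[28,4]
#10 0x12→b4/s0 VC-HIT; vc=[28,8]
#11 0x13→b4/s0 L1-HIT; vc=[28,8]
#12 0x22→b8/s0 VC-HIT; vc=[28,4]
#13 0x12→b4/s0 VC-HIT; vc=[28,8]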